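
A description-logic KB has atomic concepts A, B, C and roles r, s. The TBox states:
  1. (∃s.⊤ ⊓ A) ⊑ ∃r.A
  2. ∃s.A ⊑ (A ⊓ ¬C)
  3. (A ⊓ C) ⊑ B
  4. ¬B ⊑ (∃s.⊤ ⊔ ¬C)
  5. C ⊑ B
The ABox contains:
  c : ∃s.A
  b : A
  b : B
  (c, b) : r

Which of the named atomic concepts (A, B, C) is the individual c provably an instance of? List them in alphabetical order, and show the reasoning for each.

1. c : A?  L(c) = {∃s.A} ∪ {¬A}
   clash {A, ¬A} at c — c ∈ A
2. c : B?  L(c) = {∃s.A} ∪ {¬B}
   apply at c: ∃s.A⊑(A ⊓ ¬C); ¬B⊑(∃s.⊤ ⊔ ¬C)
   open: L(c) ⊇ {A, ¬B, ¬C, ∃r.A, ∃s.A} (+ ∃-successors) — c ∉ B possible
3. c : C?  L(c) = {∃s.A} ∪ {¬C}
   apply at c: ∃s.A⊑(A ⊓ ¬C)
   open: L(c) ⊇ {A, B, ¬C, ∃r.A, ∃s.A} (+ ∃-successors) — c ∉ C possible
4. Entailed for c: {A}

{A}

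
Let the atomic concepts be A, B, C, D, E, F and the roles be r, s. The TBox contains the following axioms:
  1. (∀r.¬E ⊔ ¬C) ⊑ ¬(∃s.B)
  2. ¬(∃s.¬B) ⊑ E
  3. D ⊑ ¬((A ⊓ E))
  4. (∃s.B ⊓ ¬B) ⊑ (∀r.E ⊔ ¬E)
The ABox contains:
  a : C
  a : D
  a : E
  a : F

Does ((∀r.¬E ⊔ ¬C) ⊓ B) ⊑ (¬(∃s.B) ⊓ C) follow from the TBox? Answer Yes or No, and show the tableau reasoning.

No

1. ((∀r.¬E ⊔ ¬C) ⊓ B) ⊑ (¬(∃s.B) ⊓ C)  ⇔  (((∀r.¬E ⊔ ¬C) ⊓ B) ⊓ (∃s.B ⊔ ¬C)) unsat w.r.t. T
   apply at x₀: (∀r.¬E ⊔ ¬C)⊑¬(∃s.B)
   open: L(x₀) ⊇ {B, ¬C, ¬D, ∀s.¬B, ∃s.¬B} (+ ∃-successors)
2. Hence ((∀r.¬E ⊔ ¬C) ⊓ B) ⊑ (¬(∃s.B) ⊓ C): not entailed.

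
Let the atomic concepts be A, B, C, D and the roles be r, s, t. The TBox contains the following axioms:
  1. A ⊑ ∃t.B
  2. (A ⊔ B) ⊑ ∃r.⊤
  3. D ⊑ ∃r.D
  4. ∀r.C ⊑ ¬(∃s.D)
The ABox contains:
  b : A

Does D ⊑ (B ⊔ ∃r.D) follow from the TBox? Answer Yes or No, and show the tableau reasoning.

Yes

1. D ⊑ (B ⊔ ∃r.D)  ⇔  (D ⊓ (¬B ⊓ ∀r.¬D)) unsat w.r.t. T
   all branches close; clash {D, ¬D} at an ∃-successor
2. Hence D ⊑ (B ⊔ ∃r.D): entailed.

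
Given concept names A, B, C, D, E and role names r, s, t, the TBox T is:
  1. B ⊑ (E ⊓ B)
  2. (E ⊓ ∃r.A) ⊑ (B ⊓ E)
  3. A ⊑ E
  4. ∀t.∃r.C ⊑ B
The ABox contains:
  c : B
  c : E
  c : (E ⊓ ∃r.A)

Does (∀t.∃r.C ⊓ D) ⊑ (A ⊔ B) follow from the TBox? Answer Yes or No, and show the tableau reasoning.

Yes

1. (∀t.∃r.C ⊓ D) ⊑ (A ⊔ B)  ⇔  ((∀t.∃r.C ⊓ D) ⊓ (¬A ⊓ ¬B)) unsat w.r.t. T
   all branches close; clash {B, ¬B} at x₀
2. Hence (∀t.∃r.C ⊓ D) ⊑ (A ⊔ B): entailed.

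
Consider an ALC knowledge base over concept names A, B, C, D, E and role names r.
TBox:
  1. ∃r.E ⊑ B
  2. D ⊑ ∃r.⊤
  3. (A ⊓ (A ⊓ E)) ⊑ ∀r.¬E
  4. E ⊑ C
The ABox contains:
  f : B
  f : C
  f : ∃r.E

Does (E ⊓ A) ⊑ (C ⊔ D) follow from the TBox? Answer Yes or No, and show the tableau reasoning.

1. (E ⊓ A) ⊑ (C ⊔ D)  ⇔  ((E ⊓ A) ⊓ (¬C ⊓ ¬D)) unsat w.r.t. T
   all branches close; clash {C, ¬C} at x₀
2. Hence (E ⊓ A) ⊑ (C ⊔ D): entailed.

Yes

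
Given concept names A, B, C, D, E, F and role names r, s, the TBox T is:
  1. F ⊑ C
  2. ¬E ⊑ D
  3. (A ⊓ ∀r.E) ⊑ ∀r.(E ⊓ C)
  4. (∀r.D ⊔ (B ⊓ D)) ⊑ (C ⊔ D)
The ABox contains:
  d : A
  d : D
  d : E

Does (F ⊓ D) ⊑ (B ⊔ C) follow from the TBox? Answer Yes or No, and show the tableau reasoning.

1. (F ⊓ D) ⊑ (B ⊔ C)  ⇔  ((F ⊓ D) ⊓ (¬B ⊓ ¬C)) unsat w.r.t. T
   all branches close; clash {C, ¬C} at x₀
2. Hence (F ⊓ D) ⊑ (B ⊔ C): entailed.

Yes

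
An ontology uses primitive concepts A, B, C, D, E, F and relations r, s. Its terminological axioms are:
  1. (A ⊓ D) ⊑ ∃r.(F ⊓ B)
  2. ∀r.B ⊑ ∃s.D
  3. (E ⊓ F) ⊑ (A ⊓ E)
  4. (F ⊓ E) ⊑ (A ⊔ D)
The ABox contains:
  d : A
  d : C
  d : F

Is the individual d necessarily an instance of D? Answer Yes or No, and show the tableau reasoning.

1. d : D?  L(d) = {A, C, F} ∪ {¬D}
   open: L(d) ⊇ {A, C, F, ¬D, ¬E, …} (+ ∃-successors) — d ∉ D possible
2. Hence d : D: not entailed.

No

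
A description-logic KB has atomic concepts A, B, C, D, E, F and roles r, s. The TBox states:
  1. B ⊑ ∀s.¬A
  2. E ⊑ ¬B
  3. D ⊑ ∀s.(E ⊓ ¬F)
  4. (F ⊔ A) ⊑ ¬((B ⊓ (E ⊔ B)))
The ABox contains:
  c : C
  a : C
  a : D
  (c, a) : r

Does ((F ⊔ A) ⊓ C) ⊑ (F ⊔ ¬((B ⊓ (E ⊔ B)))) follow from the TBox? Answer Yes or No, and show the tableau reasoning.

Yes

1. ((F ⊔ A) ⊓ C) ⊑ (F ⊔ ¬((B ⊓ (E ⊔ B))))  ⇔  (((F ⊔ A) ⊓ C) ⊓ (¬F ⊓ (B ⊓ (E ⊔ B)))) unsat w.r.t. T
   all branches close; clash {B, ¬B} at x₀
2. Hence ((F ⊔ A) ⊓ C) ⊑ (F ⊔ ¬((B ⊓ (E ⊔ B)))): entailed.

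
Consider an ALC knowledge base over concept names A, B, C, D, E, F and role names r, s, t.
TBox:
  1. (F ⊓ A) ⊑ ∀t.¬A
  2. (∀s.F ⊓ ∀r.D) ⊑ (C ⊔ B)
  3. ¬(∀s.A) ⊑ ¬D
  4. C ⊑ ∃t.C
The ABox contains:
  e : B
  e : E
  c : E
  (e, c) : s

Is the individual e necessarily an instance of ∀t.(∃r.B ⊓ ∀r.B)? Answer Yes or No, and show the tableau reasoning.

No

1. e : ∀t.(∃r.B ⊓ ∀r.B)?  L(e) = {B, E} ∪ {∃t.(∀r.¬B ⊔ ∃r.¬B)}
   open: L(e) ⊇ {B, E, ¬C, ¬F, ∀s.A, …} (+ ∃-successors) — e ∉ ∀t.(∃r.B ⊓ ∀r.B) possible
2. Hence e : ∀t.(∃r.B ⊓ ∀r.B): not entailed.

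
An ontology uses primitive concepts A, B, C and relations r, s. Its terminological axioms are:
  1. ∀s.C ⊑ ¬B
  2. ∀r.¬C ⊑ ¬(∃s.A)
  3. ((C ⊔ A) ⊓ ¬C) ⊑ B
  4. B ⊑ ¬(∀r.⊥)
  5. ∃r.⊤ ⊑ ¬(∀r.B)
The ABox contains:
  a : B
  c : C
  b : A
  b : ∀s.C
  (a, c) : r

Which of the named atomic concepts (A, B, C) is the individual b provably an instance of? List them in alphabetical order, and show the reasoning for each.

1. b : A?  L(b) = {A, ∀s.C} ∪ {¬A}
   clash {A, ¬A} at b — b ∈ A
2. b : B?  L(b) = {A, ∀s.C} ∪ {¬B}
   open: L(b) ⊇ {A, C, ¬B, ∀r.⊥, ∀s.C, …} — b ∉ B possible
3. b : C?  L(b) = {A, ∀s.C} ∪ {¬C}
   clash {B, ¬B} at b — b ∈ C
4. Entailed for b: {A, C}

{A, C}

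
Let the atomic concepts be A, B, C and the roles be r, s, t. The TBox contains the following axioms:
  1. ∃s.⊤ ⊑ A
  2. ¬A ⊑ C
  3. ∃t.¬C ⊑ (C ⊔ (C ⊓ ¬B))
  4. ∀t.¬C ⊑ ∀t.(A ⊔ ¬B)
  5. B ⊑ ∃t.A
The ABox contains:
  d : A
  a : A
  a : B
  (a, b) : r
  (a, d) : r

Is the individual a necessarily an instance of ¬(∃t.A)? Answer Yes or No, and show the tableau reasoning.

No

1. a : ¬(∃t.A)?  L(a) = {A, B} ∪ {∃t.A}
   open: L(a) ⊇ {A, B, ∀t.C, ∃t.A, ∃t.C} (+ ∃-successors) — a ∉ ¬(∃t.A) possible
2. Hence a : ¬(∃t.A): not entailed.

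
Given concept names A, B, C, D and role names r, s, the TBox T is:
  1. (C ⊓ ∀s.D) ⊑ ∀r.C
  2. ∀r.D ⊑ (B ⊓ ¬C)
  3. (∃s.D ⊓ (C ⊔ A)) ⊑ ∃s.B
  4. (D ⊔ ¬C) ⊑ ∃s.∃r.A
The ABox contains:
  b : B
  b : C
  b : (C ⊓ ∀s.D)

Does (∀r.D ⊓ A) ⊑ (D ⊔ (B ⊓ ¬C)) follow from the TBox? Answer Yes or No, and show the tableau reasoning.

1. (∀r.D ⊓ A) ⊑ (D ⊔ (B ⊓ ¬C))  ⇔  ((∀r.D ⊓ A) ⊓ (¬D ⊓ (¬B ⊔ C))) unsat w.r.t. T
   all branches close; clash {C, ¬C} at x₀
2. Hence (∀r.D ⊓ A) ⊑ (D ⊔ (B ⊓ ¬C)): entailed.

Yes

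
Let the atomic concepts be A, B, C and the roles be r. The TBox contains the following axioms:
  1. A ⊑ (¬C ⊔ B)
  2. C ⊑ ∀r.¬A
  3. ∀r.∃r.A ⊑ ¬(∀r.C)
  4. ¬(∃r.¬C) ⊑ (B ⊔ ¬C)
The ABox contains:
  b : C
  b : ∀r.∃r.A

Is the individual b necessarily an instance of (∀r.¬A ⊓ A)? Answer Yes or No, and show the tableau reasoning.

1. b : (∀r.¬A ⊓ A)?  L(b) = {C, ∀r.∃r.A} ∪ {(∃r.A ⊔ ¬A)}
   apply at b: C⊑∀r.¬A; ∀r.∃r.A⊑¬(∀r.C)
   open: L(b) ⊇ {C, ¬A, ∀r.¬A, ∀r.∃r.A, ∃r.¬C} (+ ∃-successors) — b ∉ (∀r.¬A ⊓ A) possible
2. Hence b : (∀r.¬A ⊓ A): not entailed.

No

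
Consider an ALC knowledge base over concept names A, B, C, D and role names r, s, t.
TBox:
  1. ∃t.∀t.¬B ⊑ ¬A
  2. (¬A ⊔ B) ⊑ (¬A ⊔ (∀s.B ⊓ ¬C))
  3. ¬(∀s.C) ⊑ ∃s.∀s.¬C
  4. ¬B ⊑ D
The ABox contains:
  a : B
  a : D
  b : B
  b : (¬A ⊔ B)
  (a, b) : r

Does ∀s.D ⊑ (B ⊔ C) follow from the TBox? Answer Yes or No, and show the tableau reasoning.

1. ∀s.D ⊑ (B ⊔ C)  ⇔  (∀s.D ⊓ (¬B ⊓ ¬C)) unsat w.r.t. T
   apply at x₀: ¬B⊑D
   open: L(x₀) ⊇ {A, D, ¬B, ¬C, ∀s.C, …}
2. Hence ∀s.D ⊑ (B ⊔ C): not entailed.

No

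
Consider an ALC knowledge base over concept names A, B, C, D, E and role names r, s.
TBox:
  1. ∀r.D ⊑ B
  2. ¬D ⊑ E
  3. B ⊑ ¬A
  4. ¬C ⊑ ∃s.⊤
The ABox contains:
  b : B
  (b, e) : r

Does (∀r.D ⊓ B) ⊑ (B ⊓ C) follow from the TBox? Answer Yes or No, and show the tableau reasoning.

1. (∀r.D ⊓ B) ⊑ (B ⊓ C)  ⇔  ((∀r.D ⊓ B) ⊓ (¬B ⊔ ¬C)) unsat w.r.t. T
   apply at x₀: B⊑¬A
   open: L(x₀) ⊇ {B, D, ¬A, ¬C, ∀r.D, …} (+ ∃-successors)
2. Hence (∀r.D ⊓ B) ⊑ (B ⊓ C): not entailed.

No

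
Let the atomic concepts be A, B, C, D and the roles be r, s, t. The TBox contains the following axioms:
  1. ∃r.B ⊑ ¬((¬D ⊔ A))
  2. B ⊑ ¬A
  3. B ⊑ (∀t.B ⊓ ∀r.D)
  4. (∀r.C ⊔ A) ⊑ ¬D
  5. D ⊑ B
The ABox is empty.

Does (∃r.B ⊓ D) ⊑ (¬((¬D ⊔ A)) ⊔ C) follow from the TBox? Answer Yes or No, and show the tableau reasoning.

1. (∃r.B ⊓ D) ⊑ (¬((¬D ⊔ A)) ⊔ C)  ⇔  ((∃r.B ⊓ D) ⊓ ((¬D ⊔ A) ⊓ ¬C)) unsat w.r.t. T
   all branches close; clash {A, ¬A} at x₀
2. Hence (∃r.B ⊓ D) ⊑ (¬((¬D ⊔ A)) ⊔ C): entailed.

Yes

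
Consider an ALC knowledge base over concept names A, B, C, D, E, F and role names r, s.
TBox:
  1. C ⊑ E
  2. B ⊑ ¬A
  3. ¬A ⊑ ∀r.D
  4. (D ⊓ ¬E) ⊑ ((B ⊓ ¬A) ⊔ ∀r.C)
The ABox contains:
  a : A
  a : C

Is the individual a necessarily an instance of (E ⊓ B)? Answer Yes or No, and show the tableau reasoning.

1. a : (E ⊓ B)?  L(a) = {A, C} ∪ {(¬E ⊔ ¬B)}
   apply at a: C⊑E
   open: L(a) ⊇ {A, C, E, ¬B} — a ∉ (E ⊓ B) possible
2. Hence a : (E ⊓ B): not entailed.

No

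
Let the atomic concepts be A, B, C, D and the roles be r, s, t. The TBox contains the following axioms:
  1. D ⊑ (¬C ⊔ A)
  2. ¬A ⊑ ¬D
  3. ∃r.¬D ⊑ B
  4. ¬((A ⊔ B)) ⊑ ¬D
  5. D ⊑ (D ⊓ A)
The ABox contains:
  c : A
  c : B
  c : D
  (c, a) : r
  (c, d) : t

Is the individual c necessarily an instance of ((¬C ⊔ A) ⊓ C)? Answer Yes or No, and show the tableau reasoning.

1. c : ((¬C ⊔ A) ⊓ C)?  L(c) = {A, B, D} ∪ {((C ⊓ ¬A) ⊔ ¬C)}
   apply at c: D⊑(¬C ⊔ A); D⊑(D ⊓ A)
   open: L(c) ⊇ {A, B, D, ¬C} — c ∉ ((¬C ⊔ A) ⊓ C) possible
2. Hence c : ((¬C ⊔ A) ⊓ C): not entailed.

No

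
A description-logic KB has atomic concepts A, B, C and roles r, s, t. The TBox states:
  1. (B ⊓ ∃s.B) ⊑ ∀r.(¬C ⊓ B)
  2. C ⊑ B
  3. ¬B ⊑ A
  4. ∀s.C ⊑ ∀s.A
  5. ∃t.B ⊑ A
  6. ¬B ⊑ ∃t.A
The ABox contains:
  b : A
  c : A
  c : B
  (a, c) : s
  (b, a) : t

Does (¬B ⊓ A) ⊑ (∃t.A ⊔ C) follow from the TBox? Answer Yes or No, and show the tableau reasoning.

Yes

1. (¬B ⊓ A) ⊑ (∃t.A ⊔ C)  ⇔  ((¬B ⊓ A) ⊓ (∀t.¬A ⊓ ¬C)) unsat w.r.t. T
   all branches close; clash {A, ¬A} at an ∃-successor
2. Hence (¬B ⊓ A) ⊑ (∃t.A ⊔ C): entailed.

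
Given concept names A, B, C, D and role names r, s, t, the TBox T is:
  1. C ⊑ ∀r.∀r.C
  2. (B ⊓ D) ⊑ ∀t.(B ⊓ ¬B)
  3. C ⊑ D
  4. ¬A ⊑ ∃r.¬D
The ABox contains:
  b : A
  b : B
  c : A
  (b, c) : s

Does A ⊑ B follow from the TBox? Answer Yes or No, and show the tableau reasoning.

1. A ⊑ B  ⇔  (A ⊓ ¬B) unsat w.r.t. T
   open: L(x₀) ⊇ {A, ¬B, ¬C}
2. Hence A ⊑ B: not entailed.

No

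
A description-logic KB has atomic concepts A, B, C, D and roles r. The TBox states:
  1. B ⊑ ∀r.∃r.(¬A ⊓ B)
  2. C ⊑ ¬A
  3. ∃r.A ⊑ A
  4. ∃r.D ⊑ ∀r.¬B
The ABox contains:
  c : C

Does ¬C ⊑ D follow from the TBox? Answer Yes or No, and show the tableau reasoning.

No

1. ¬C ⊑ D  ⇔  (¬C ⊓ ¬D) unsat w.r.t. T
   open: L(x₀) ⊇ {¬B, ¬C, ¬D, ∀r.¬A, ∀r.¬D}
2. Hence ¬C ⊑ D: not entailed.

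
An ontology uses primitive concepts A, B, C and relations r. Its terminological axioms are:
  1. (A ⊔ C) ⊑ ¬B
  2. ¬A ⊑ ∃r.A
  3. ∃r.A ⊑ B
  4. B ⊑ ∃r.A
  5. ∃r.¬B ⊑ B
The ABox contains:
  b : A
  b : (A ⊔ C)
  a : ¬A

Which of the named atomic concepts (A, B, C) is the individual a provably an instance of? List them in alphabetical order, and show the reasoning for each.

{B}

1. a : A?  L(a) = {¬A} ∪ {¬A}
   apply at a: ¬A⊑∃r.A
   open: L(a) ⊇ {B, ¬A, ¬C, ∃r.A} (+ ∃-successors) — a ∉ A possible
2. a : B?  L(a) = {¬A} ∪ {¬B}
   clash {B, ¬B} at a — a ∈ B
3. a : C?  L(a) = {¬A} ∪ {¬C}
   apply at a: ¬A⊑∃r.A
   open: L(a) ⊇ {B, ¬A, ¬C, ∃r.A} (+ ∃-successors) — a ∉ C possible
4. Entailed for a: {B}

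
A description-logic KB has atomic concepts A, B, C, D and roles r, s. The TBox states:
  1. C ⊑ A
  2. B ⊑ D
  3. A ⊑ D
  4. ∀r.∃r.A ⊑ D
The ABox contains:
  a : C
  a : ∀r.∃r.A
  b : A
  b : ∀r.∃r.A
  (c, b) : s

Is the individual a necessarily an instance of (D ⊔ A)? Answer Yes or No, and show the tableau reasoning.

1. a : (D ⊔ A)?  L(a) = {C, ∀r.∃r.A} ∪ {(¬D ⊓ ¬A)}
   clash {D, ¬D} at a — a ∈ (D ⊔ A)
2. Hence a : (D ⊔ A): entailed.

Yes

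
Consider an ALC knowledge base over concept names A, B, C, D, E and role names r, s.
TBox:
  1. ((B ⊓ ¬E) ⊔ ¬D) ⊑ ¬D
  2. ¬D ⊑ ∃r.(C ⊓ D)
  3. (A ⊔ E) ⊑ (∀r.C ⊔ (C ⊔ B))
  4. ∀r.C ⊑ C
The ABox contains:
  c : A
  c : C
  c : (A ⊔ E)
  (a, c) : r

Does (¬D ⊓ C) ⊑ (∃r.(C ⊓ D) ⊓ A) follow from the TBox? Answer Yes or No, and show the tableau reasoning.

No

1. (¬D ⊓ C) ⊑ (∃r.(C ⊓ D) ⊓ A)  ⇔  ((¬D ⊓ C) ⊓ (∀r.(¬C ⊔ ¬D) ⊔ ¬A)) unsat w.r.t. T
   apply at x₀: ¬D⊑∃r.(C ⊓ D)
   open: L(x₀) ⊇ {C, ¬A, ¬D, ¬E, ∃r.(C ⊓ D)} (+ ∃-successors)
2. Hence (¬D ⊓ C) ⊑ (∃r.(C ⊓ D) ⊓ A): not entailed.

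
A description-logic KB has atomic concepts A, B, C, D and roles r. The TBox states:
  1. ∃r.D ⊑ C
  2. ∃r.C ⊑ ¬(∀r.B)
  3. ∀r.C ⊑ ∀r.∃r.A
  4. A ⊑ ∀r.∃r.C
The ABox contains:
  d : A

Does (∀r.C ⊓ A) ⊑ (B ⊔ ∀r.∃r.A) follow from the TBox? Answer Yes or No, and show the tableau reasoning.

1. (∀r.C ⊓ A) ⊑ (B ⊔ ∀r.∃r.A)  ⇔  ((∀r.C ⊓ A) ⊓ (¬B ⊓ ∃r.∀r.¬A)) unsat w.r.t. T
   all branches close; clash {A, ¬A} at an ∃-successor
2. Hence (∀r.C ⊓ A) ⊑ (B ⊔ ∀r.∃r.A): entailed.

Yes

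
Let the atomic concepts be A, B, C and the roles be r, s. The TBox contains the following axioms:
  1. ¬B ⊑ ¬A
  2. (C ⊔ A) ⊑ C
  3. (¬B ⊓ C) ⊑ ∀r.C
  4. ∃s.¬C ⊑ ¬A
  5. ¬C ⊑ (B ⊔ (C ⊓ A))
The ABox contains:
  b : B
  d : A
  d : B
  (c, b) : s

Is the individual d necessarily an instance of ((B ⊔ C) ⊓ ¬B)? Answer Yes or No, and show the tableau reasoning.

1. d : ((B ⊔ C) ⊓ ¬B)?  L(d) = {A, B} ∪ {((¬B ⊓ ¬C) ⊔ B)}
   open: L(d) ⊇ {A, B, C, ∀s.C} — d ∉ ((B ⊔ C) ⊓ ¬B) possible
2. Hence d : ((B ⊔ C) ⊓ ¬B): not entailed.

No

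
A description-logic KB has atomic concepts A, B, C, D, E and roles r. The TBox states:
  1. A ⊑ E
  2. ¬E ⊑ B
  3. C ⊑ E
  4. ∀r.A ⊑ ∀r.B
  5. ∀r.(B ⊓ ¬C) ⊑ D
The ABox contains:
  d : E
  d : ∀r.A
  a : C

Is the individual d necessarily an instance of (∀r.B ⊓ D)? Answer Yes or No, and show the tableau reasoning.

No

1. d : (∀r.B ⊓ D)?  L(d) = {E, ∀r.A} ∪ {(∃r.¬B ⊔ ¬D)}
   apply at d: ∀r.A⊑∀r.B
   open: L(d) ⊇ {E, ¬D, ∀r.A, ∀r.B, ∃r.(¬B ⊔ C)} (+ ∃-successors) — d ∉ (∀r.B ⊓ D) possible
2. Hence d : (∀r.B ⊓ D): not entailed.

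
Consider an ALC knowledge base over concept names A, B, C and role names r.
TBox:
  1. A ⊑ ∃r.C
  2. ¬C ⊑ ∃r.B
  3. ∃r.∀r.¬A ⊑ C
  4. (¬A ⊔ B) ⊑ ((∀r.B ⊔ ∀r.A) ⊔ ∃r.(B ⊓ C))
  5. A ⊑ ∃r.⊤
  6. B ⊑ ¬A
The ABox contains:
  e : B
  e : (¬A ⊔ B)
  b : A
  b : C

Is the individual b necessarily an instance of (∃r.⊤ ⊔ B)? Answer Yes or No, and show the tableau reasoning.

Yes

1. b : (∃r.⊤ ⊔ B)?  L(b) = {A, C} ∪ {(∀r.⊥ ⊓ ¬B)}
   clash ⊥ at an ∃-successor — b ∈ (∃r.⊤ ⊔ B)
2. Hence b : (∃r.⊤ ⊔ B): entailed.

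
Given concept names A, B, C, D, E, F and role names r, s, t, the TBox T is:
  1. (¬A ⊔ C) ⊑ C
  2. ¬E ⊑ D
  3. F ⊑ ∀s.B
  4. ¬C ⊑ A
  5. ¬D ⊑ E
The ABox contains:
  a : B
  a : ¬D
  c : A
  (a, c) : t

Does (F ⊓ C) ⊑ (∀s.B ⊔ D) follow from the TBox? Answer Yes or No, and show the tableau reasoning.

Yes

1. (F ⊓ C) ⊑ (∀s.B ⊔ D)  ⇔  ((F ⊓ C) ⊓ (∃s.¬B ⊓ ¬D)) unsat w.r.t. T
   all branches close; clash {B, ¬B} at an ∃-successor
2. Hence (F ⊓ C) ⊑ (∀s.B ⊔ D): entailed.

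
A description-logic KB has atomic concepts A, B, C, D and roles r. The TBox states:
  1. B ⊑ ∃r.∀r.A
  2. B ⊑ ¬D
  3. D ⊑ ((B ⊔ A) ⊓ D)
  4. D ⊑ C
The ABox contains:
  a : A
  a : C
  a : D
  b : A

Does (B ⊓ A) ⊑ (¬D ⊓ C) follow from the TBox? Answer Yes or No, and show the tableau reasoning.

1. (B ⊓ A) ⊑ (¬D ⊓ C)  ⇔  ((B ⊓ A) ⊓ (D ⊔ ¬C)) unsat w.r.t. T
   apply at x₀: B⊑∃r.∀r.A; B⊑¬D
   open: L(x₀) ⊇ {A, B, ¬C, ¬D, ∃r.∀r.A} (+ ∃-successors)
2. Hence (B ⊓ A) ⊑ (¬D ⊓ C): not entailed.

No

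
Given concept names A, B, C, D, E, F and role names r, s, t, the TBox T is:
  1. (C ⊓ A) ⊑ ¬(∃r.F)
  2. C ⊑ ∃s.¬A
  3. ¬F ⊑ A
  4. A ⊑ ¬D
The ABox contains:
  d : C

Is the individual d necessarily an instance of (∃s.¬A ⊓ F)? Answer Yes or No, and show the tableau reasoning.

1. d : (∃s.¬A ⊓ F)?  L(d) = {C} ∪ {(∀s.A ⊔ ¬F)}
   apply at d: C⊑∃s.¬A
   open: L(d) ⊇ {A, C, ¬D, ¬F, ∀r.¬F, …} (+ ∃-successors) — d ∉ (∃s.¬A ⊓ F) possible
2. Hence d : (∃s.¬A ⊓ F): not entailed.

No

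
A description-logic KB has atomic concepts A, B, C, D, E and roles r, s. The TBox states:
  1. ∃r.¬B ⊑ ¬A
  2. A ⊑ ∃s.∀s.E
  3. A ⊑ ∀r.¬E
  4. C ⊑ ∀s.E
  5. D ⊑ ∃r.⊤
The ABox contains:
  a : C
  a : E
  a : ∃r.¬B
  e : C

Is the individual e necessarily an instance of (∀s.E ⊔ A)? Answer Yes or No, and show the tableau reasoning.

Yes

1. e : (∀s.E ⊔ A)?  L(e) = {C} ∪ {(∃s.¬E ⊓ ¬A)}
   clash {E, ¬E} at an ∃-successor — e ∈ (∀s.E ⊔ A)
2. Hence e : (∀s.E ⊔ A): entailed.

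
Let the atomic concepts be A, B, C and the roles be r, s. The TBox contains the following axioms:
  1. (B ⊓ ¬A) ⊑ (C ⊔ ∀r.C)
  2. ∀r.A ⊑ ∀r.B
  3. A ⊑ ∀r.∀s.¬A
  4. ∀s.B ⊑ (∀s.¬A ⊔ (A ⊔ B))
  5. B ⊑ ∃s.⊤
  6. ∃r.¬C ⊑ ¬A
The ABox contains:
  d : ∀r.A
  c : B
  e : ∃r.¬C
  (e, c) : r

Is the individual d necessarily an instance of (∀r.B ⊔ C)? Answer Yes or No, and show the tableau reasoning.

Yes

1. d : (∀r.B ⊔ C)?  L(d) = {∀r.A} ∪ {(∃r.¬B ⊓ ¬C)}
   clash {B, ¬B} at an ∃-successor — d ∈ (∀r.B ⊔ C)
2. Hence d : (∀r.B ⊔ C): entailed.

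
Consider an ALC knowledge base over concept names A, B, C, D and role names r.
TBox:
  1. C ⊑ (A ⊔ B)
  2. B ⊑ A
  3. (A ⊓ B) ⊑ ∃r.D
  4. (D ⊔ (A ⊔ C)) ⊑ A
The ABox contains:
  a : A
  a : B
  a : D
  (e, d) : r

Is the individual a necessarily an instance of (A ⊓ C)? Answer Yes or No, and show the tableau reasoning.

1. a : (A ⊓ C)?  L(a) = {A, B, D} ∪ {(¬A ⊔ ¬C)}
   open: L(a) ⊇ {A, B, D, ¬C, ∃r.D} (+ ∃-successors) — a ∉ (A ⊓ C) possible
2. Hence a : (A ⊓ C): not entailed.

No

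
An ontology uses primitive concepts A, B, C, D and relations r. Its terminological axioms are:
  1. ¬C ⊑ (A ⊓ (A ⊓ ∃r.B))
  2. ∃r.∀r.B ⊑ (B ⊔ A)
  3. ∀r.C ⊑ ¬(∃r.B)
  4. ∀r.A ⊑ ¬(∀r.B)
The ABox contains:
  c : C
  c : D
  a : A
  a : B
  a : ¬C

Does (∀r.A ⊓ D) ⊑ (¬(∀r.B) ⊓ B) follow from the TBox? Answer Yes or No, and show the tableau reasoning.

No

1. (∀r.A ⊓ D) ⊑ (¬(∀r.B) ⊓ B)  ⇔  ((∀r.A ⊓ D) ⊓ (∀r.B ⊔ ¬B)) unsat w.r.t. T
   apply at x₀: ∀r.A⊑¬(∀r.B)
   open: L(x₀) ⊇ {C, D, ¬B, ∀r.A, ∀r.∃r.¬B, …} (+ ∃-successors)
2. Hence (∀r.A ⊓ D) ⊑ (¬(∀r.B) ⊓ B): not entailed.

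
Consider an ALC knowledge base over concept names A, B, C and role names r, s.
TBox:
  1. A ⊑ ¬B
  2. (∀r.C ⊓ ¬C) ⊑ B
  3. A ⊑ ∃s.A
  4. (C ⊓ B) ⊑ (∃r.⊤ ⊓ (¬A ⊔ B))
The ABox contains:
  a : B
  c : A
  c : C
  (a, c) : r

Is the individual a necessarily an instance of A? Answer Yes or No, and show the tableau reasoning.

1. a : A?  L(a) = {B} ∪ {¬A}
   open: L(a) ⊇ {B, ¬A, ¬C} — a ∉ A possible
2. Hence a : A: not entailed.

No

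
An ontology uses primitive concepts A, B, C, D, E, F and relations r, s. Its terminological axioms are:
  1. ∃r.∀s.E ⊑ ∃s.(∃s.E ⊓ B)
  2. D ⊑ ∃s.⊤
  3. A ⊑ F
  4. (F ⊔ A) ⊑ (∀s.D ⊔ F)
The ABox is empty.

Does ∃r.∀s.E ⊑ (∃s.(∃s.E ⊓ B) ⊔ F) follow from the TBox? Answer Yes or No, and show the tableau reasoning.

Yes

1. ∃r.∀s.E ⊑ (∃s.(∃s.E ⊓ B) ⊔ F)  ⇔  (∃r.∀s.E ⊓ (∀s.(∀s.¬E ⊔ ¬B) ⊓ ¬F)) unsat w.r.t. T
   all branches close; clash {F, ¬F} at x₀
2. Hence ∃r.∀s.E ⊑ (∃s.(∃s.E ⊓ B) ⊔ F): entailed.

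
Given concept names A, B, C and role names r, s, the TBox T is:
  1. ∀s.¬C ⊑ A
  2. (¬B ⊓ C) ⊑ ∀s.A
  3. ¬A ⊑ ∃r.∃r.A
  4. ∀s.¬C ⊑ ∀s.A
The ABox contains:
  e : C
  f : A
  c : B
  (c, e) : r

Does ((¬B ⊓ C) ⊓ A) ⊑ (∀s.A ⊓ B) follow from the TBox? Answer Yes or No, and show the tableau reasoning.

No

1. ((¬B ⊓ C) ⊓ A) ⊑ (∀s.A ⊓ B)  ⇔  (((¬B ⊓ C) ⊓ A) ⊓ (∃s.¬A ⊔ ¬B)) unsat w.r.t. T
   apply at x₀: (¬B ⊓ C)⊑∀s.A
   open: L(x₀) ⊇ {A, C, ¬B, ∀s.A, ∃s.C} (+ ∃-successors)
2. Hence ((¬B ⊓ C) ⊓ A) ⊑ (∀s.A ⊓ B): not entailed.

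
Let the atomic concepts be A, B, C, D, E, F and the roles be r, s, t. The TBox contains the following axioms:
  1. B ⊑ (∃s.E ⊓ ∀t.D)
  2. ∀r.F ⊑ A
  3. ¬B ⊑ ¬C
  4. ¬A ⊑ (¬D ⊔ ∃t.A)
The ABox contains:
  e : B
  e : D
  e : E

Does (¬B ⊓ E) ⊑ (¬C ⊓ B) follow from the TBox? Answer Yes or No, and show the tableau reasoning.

1. (¬B ⊓ E) ⊑ (¬C ⊓ B)  ⇔  ((¬B ⊓ E) ⊓ (C ⊔ ¬B)) unsat w.r.t. T
   apply at x₀: ¬B⊑¬C
   open: L(x₀) ⊇ {A, E, ¬B, ¬C}
2. Hence (¬B ⊓ E) ⊑ (¬C ⊓ B): not entailed.

No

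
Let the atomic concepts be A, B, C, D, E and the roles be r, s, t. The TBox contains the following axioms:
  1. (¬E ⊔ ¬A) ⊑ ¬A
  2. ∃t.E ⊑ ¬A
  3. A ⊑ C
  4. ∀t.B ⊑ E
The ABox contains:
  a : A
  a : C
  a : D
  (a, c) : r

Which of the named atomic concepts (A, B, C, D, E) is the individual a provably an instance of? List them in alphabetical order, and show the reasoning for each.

1. a : A?  L(a) = {A, C, D} ∪ {¬A}
   clash {A, ¬A} at a — a ∈ A
2. a : B?  L(a) = {A, C, D} ∪ {¬B}
   open: L(a) ⊇ {A, C, D, E, ¬B, …} — a ∉ B possible
3. a : C?  L(a) = {A, C, D} ∪ {¬C}
   clash {C, ¬C} at a — a ∈ C
4. a : D?  L(a) = {A, C, D} ∪ {¬D}
   clash {D, ¬D} at a — a ∈ D
5. a : E?  L(a) = {A, C, D} ∪ {¬E}
   clash {A, ¬A} at a — a ∈ E
6. Entailed for a: {A, C, D, E}

{A, C, D, E}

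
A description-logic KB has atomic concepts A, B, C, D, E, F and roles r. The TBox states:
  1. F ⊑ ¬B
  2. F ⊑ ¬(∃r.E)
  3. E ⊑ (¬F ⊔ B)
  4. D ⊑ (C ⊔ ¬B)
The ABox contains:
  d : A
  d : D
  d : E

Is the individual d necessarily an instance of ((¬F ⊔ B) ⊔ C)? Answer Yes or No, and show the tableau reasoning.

Yes

1. d : ((¬F ⊔ B) ⊔ C)?  L(d) = {A, D, E} ∪ {((F ⊓ ¬B) ⊓ ¬C)}
   clash {B, ¬B} at d — d ∈ ((¬F ⊔ B) ⊔ C)
2. Hence d : ((¬F ⊔ B) ⊔ C): entailed.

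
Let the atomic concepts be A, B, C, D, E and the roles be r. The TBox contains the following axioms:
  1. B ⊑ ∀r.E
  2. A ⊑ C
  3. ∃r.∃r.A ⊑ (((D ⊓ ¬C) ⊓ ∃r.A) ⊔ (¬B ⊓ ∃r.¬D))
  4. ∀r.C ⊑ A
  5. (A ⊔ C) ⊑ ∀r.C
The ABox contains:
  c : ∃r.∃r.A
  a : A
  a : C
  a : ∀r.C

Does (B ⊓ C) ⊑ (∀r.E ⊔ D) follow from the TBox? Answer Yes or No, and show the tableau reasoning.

1. (B ⊓ C) ⊑ (∀r.E ⊔ D)  ⇔  ((B ⊓ C) ⊓ (∃r.¬E ⊓ ¬D)) unsat w.r.t. T
   all branches close; clash {B, ¬B} at x₀
2. Hence (B ⊓ C) ⊑ (∀r.E ⊔ D): entailed.

Yes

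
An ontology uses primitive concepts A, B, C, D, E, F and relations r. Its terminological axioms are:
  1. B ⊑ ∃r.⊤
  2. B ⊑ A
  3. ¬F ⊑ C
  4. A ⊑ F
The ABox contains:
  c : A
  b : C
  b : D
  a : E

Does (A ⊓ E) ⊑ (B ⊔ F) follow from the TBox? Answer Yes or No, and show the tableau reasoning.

Yes

1. (A ⊓ E) ⊑ (B ⊔ F)  ⇔  ((A ⊓ E) ⊓ (¬B ⊓ ¬F)) unsat w.r.t. T
   all branches close; clash {F, ¬F} at x₀
2. Hence (A ⊓ E) ⊑ (B ⊔ F): entailed.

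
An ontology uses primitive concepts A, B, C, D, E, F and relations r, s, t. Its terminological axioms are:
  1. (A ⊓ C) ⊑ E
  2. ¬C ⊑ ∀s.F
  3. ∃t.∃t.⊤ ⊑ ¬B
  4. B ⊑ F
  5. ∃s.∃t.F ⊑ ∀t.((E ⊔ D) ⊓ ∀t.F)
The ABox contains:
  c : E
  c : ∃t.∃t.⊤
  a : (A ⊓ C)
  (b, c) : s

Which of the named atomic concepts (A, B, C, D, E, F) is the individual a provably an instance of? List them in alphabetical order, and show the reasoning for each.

1. a : A?  L(a) = {(A ⊓ C)} ∪ {¬A}
   clash {A, ¬A} at a — a ∈ A
2. a : B?  L(a) = {(A ⊓ C)} ∪ {¬B}
   apply at a: (A ⊓ C)⊑E
   open: L(a) ⊇ {A, C, E, ¬B, ∀s.∀t.¬F} — a ∉ B possible
3. a : C?  L(a) = {(A ⊓ C)} ∪ {¬C}
   clash {C, ¬C} at a — a ∈ C
4. a : D?  L(a) = {(A ⊓ C)} ∪ {¬D}
   apply at a: (A ⊓ C)⊑E
   open: L(a) ⊇ {A, C, E, ¬B, ¬D, …} — a ∉ D possible
5. a : E?  L(a) = {(A ⊓ C)} ∪ {¬E}
   clash {E, ¬E} at a — a ∈ E
6. a : F?  L(a) = {(A ⊓ C)} ∪ {¬F}
   apply at a: (A ⊓ C)⊑E
   open: L(a) ⊇ {A, C, E, ¬B, ¬F, …} — a ∉ F possible
7. Entailed for a: {A, C, E}

{A, C, E}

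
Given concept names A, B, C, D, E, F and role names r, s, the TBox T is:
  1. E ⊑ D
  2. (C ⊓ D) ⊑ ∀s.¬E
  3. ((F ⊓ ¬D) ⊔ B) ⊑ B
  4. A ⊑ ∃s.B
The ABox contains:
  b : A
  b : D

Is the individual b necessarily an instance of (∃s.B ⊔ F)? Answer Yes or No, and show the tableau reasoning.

1. b : (∃s.B ⊔ F)?  L(b) = {A, D} ∪ {(∀s.¬B ⊓ ¬F)}
   clash {B, ¬B} at an ∃-successor — b ∈ (∃s.B ⊔ F)
2. Hence b : (∃s.B ⊔ F): entailed.

Yes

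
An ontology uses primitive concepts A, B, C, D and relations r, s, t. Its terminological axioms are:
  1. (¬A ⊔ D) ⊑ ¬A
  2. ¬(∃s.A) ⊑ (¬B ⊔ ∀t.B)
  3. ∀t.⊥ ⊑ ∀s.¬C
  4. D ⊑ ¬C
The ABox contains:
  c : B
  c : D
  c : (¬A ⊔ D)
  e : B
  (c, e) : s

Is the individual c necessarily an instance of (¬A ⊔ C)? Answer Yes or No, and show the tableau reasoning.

Yes

1. c : (¬A ⊔ C)?  L(c) = {B, D, (¬A ⊔ D)} ∪ {(A ⊓ ¬C)}
   clash {A, ¬A} at c — c ∈ (¬A ⊔ C)
2. Hence c : (¬A ⊔ C): entailed.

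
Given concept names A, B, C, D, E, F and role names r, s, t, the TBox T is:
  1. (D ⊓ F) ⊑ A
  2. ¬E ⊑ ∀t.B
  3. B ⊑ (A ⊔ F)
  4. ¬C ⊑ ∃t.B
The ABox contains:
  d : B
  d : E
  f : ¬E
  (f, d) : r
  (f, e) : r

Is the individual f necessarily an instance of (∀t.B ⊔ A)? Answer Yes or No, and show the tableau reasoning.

1. f : (∀t.B ⊔ A)?  L(f) = {¬E} ∪ {(∃t.¬B ⊓ ¬A)}
   clash {A, ¬A} at f — f ∈ (∀t.B ⊔ A)
2. Hence f : (∀t.B ⊔ A): entailed.

Yes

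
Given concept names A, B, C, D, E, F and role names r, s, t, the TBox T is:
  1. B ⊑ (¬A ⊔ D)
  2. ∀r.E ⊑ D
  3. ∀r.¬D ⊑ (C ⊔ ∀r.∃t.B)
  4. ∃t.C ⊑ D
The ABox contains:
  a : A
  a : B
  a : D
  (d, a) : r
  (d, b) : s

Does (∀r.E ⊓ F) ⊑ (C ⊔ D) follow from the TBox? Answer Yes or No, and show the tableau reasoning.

Yes

1. (∀r.E ⊓ F) ⊑ (C ⊔ D)  ⇔  ((∀r.E ⊓ F) ⊓ (¬C ⊓ ¬D)) unsat w.r.t. T
   all branches close; clash {D, ¬D} at x₀
2. Hence (∀r.E ⊓ F) ⊑ (C ⊔ D): entailed.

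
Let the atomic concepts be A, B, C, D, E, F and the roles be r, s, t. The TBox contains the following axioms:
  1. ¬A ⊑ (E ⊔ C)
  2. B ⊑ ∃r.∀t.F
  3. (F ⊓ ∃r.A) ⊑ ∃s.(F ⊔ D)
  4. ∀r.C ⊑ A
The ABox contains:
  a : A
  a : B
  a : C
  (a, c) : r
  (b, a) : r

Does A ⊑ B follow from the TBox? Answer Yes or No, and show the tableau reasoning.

No

1. A ⊑ B  ⇔  (A ⊓ ¬B) unsat w.r.t. T
   open: L(x₀) ⊇ {A, ¬B, ¬F}
2. Hence A ⊑ B: not entailed.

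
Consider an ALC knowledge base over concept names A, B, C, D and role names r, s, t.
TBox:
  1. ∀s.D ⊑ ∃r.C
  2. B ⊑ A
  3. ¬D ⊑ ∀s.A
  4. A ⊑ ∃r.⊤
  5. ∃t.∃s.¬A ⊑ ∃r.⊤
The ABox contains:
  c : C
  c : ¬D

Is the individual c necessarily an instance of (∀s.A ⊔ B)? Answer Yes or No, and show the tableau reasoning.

1. c : (∀s.A ⊔ B)?  L(c) = {C, ¬D} ∪ {(∃s.¬A ⊓ ¬B)}
   clash {A, ¬A} at an ∃-successor — c ∈ (∀s.A ⊔ B)
2. Hence c : (∀s.A ⊔ B): entailed.

Yes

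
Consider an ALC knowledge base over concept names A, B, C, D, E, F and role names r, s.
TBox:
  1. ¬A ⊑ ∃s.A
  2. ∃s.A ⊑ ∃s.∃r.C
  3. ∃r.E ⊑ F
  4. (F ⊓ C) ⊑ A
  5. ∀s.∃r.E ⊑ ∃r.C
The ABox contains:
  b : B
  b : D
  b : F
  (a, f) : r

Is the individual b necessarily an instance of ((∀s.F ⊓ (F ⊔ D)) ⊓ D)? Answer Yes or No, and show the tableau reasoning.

1. b : ((∀s.F ⊓ (F ⊔ D)) ⊓ D)?  L(b) = {B, D, F} ∪ {((∃s.¬F ⊔ (¬F ⊓ ¬D)) ⊔ ¬D)}
   open: L(b) ⊇ {A, B, D, F, ∀s.¬A, …} (+ ∃-successors) — b ∉ ((∀s.F ⊓ (F ⊔ D)) ⊓ D) possible
2. Hence b : ((∀s.F ⊓ (F ⊔ D)) ⊓ D): not entailed.

No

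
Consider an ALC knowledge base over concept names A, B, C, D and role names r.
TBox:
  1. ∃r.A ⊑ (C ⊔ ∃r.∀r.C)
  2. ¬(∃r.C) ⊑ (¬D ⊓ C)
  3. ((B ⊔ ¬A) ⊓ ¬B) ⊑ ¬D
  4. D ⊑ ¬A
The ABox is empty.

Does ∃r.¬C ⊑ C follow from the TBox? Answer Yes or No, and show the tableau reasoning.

No

1. ∃r.¬C ⊑ C  ⇔  (∃r.¬C ⊓ ¬C) unsat w.r.t. T
   open: L(x₀) ⊇ {¬C, ¬D, ∀r.¬A, ∃r.C, ∃r.¬C} (+ ∃-successors)
2. Hence ∃r.¬C ⊑ C: not entailed.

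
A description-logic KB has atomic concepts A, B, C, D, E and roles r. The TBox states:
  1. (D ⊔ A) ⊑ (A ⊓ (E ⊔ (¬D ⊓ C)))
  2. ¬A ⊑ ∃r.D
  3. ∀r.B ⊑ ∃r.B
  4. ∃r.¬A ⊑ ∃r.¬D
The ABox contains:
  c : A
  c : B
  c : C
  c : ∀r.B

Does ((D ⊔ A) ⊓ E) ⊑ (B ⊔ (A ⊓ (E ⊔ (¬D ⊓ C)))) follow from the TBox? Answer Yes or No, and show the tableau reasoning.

Yes

1. ((D ⊔ A) ⊓ E) ⊑ (B ⊔ (A ⊓ (E ⊔ (¬D ⊓ C))))  ⇔  (((D ⊔ A) ⊓ E) ⊓ (¬B ⊓ (¬A ⊔ (¬E ⊓ (D ⊔ ¬C))))) unsat w.r.t. T
   all branches close; clash {E, ¬E} at x₀
2. Hence ((D ⊔ A) ⊓ E) ⊑ (B ⊔ (A ⊓ (E ⊔ (¬D ⊓ C)))): entailed.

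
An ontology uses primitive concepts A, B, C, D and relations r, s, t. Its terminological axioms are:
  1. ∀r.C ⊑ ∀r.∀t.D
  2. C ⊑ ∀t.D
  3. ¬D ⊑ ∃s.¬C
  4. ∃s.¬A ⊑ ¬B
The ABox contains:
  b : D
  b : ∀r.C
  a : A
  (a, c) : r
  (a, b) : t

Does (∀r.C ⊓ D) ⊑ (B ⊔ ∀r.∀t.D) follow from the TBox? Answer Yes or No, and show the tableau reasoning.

Yes

1. (∀r.C ⊓ D) ⊑ (B ⊔ ∀r.∀t.D)  ⇔  ((∀r.C ⊓ D) ⊓ (¬B ⊓ ∃r.∃t.¬D)) unsat w.r.t. T
   all branches close; clash {D, ¬D} at an ∃-successor
2. Hence (∀r.C ⊓ D) ⊑ (B ⊔ ∀r.∀t.D): entailed.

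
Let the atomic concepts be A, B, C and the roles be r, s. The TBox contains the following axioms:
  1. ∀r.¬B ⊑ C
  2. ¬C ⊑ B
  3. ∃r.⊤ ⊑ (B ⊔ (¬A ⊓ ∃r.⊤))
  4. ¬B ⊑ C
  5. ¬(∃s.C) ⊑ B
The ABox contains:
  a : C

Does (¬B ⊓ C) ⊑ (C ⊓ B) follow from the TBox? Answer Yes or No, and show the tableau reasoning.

1. (¬B ⊓ C) ⊑ (C ⊓ B)  ⇔  ((¬B ⊓ C) ⊓ (¬C ⊔ ¬B)) unsat w.r.t. T
   open: L(x₀) ⊇ {C, ¬B, ∀r.⊥, ∃s.C} (+ ∃-successors)
2. Hence (¬B ⊓ C) ⊑ (C ⊓ B): not entailed.

No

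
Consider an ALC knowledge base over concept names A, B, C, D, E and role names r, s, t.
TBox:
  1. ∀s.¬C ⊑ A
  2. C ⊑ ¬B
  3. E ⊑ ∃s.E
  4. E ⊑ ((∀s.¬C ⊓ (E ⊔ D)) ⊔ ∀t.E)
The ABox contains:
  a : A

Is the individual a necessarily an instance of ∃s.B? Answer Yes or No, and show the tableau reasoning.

1. a : ∃s.B?  L(a) = {A} ∪ {∀s.¬B}
   open: L(a) ⊇ {A, ¬C, ¬E, ∀s.¬B} — a ∉ ∃s.B possible
2. Hence a : ∃s.B: not entailed.

No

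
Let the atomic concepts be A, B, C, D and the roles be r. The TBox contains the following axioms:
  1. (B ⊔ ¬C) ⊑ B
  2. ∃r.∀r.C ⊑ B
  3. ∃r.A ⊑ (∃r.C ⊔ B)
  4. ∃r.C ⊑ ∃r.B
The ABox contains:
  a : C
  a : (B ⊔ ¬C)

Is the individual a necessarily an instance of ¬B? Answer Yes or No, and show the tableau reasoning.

1. a : ¬B?  L(a) = {C, (B ⊔ ¬C)} ∪ {B}
   open: L(a) ⊇ {B, C, ∀r.¬A, ∀r.¬C} — a ∉ ¬B possible
2. Hence a : ¬B: not entailed.

No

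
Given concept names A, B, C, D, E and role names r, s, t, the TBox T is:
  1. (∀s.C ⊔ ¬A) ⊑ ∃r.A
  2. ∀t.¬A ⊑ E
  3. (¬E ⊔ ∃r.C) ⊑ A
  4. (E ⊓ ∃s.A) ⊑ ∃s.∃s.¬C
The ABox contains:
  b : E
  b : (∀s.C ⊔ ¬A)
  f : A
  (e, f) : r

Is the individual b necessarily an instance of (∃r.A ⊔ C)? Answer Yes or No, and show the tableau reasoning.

1. b : (∃r.A ⊔ C)?  L(b) = {E, (∀s.C ⊔ ¬A)} ∪ {(∀r.¬A ⊓ ¬C)}
   clash {A, ¬A} at b — b ∈ (∃r.A ⊔ C)
2. Hence b : (∃r.A ⊔ C): entailed.

Yes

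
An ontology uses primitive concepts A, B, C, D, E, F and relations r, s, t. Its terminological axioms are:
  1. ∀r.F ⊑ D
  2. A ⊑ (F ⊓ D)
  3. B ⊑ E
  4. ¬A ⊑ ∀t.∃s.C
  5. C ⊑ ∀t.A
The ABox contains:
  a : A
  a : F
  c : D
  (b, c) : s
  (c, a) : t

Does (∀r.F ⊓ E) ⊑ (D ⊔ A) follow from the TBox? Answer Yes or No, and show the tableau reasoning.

Yes

1. (∀r.F ⊓ E) ⊑ (D ⊔ A)  ⇔  ((∀r.F ⊓ E) ⊓ (¬D ⊓ ¬A)) unsat w.r.t. T
   all branches close; clash {D, ¬D} at x₀
2. Hence (∀r.F ⊓ E) ⊑ (D ⊔ A): entailed.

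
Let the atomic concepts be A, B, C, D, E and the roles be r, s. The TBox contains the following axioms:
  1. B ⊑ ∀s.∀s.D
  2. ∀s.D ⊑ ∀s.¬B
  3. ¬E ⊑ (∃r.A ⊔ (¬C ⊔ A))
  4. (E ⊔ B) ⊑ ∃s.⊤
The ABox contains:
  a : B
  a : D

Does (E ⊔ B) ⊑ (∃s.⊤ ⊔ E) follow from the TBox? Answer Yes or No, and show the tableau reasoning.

1. (E ⊔ B) ⊑ (∃s.⊤ ⊔ E)  ⇔  ((E ⊔ B) ⊓ (∀s.⊥ ⊓ ¬E)) unsat w.r.t. T
   all branches close; clash ⊥ at an ∃-successor
2. Hence (E ⊔ B) ⊑ (∃s.⊤ ⊔ E): entailed.

Yes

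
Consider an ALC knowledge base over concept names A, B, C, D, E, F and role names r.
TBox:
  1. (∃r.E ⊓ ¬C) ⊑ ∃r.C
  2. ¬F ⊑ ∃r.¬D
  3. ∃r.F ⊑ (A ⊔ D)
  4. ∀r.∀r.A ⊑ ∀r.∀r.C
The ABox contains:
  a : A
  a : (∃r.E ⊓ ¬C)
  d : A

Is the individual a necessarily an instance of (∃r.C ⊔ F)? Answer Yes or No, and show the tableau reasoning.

1. a : (∃r.C ⊔ F)?  L(a) = {A, (∃r.E ⊓ ¬C)} ∪ {(∀r.¬C ⊓ ¬F)}
   clash {C, ¬C} at an ∃-successor — a ∈ (∃r.C ⊔ F)
2. Hence a : (∃r.C ⊔ F): entailed.

Yes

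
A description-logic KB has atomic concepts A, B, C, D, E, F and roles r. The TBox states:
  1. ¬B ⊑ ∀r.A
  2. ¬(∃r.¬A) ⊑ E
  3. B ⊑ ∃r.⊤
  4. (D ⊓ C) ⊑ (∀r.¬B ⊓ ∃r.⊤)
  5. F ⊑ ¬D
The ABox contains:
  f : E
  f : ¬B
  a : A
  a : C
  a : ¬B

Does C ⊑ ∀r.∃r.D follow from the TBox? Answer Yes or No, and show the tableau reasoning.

No

1. C ⊑ ∀r.∃r.D  ⇔  (C ⊓ ∃r.∀r.¬D) unsat w.r.t. T
   open: L(x₀) ⊇ {B, C, ¬D, ¬F, ∃r.¬A, …} (+ ∃-successors)
2. Hence C ⊑ ∀r.∃r.D: not entailed.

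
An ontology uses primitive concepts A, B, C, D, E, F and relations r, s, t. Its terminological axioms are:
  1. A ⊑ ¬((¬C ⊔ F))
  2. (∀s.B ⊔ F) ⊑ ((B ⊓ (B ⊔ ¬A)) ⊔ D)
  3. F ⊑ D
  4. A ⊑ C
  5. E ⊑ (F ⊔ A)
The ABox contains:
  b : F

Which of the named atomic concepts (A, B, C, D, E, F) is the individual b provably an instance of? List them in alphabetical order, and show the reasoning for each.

{D, F}

1. b : A?  L(b) = {F} ∪ {¬A}
   apply at b: F⊑D
   open: L(b) ⊇ {D, F, ¬A, ¬E} — b ∉ A possible
2. b : B?  L(b) = {F} ∪ {¬B}
   apply at b: F⊑D
   open: L(b) ⊇ {D, F, ¬A, ¬B, ¬E} — b ∉ B possible
3. b : C?  L(b) = {F} ∪ {¬C}
   apply at b: F⊑D
   open: L(b) ⊇ {D, F, ¬A, ¬C, ¬E} — b ∉ C possible
4. b : D?  L(b) = {F} ∪ {¬D}
   clash {D, ¬D} at b — b ∈ D
5. b : E?  L(b) = {F} ∪ {¬E}
   apply at b: F⊑D
   open: L(b) ⊇ {D, F, ¬A, ¬E} — b ∉ E possible
6. b : F?  L(b) = {F} ∪ {¬F}
   clash {F, ¬F} at b — b ∈ F
7. Entailed for b: {D, F}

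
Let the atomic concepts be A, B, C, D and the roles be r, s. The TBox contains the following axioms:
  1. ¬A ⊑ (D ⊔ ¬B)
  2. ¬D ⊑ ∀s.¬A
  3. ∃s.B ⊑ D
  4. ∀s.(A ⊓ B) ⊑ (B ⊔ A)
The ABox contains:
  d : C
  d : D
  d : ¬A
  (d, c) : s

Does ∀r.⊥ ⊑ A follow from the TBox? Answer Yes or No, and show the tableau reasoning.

1. ∀r.⊥ ⊑ A  ⇔  (∀r.⊥ ⊓ ¬A) unsat w.r.t. T
   apply at x₀: ¬A⊑(D ⊔ ¬B)
   open: L(x₀) ⊇ {D, ¬A, ∀r.⊥, ∃s.(¬A ⊔ ¬B)} (+ ∃-successors)
2. Hence ∀r.⊥ ⊑ A: not entailed.

No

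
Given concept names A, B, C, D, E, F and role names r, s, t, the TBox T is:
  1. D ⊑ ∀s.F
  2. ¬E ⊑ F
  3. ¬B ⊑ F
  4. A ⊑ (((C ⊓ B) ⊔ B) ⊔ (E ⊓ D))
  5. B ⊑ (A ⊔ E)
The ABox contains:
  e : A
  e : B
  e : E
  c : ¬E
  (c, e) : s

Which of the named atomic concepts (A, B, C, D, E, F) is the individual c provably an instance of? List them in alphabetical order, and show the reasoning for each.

{F}

1. c : A?  L(c) = {¬E} ∪ {¬A}
   apply at c: ¬E⊑F
   open: L(c) ⊇ {F, ¬A, ¬B, ¬D, ¬E} — c ∉ A possible
2. c : B?  L(c) = {¬E} ∪ {¬B}
   apply at c: ¬E⊑F; ¬B⊑F
   open: L(c) ⊇ {F, ¬A, ¬B, ¬D, ¬E} — c ∉ B possible
3. c : C?  L(c) = {¬E} ∪ {¬C}
   apply at c: ¬E⊑F
   open: L(c) ⊇ {A, B, F, ¬C, ¬D, …} — c ∉ C possible
4. c : D?  L(c) = {¬E} ∪ {¬D}
   apply at c: ¬E⊑F
   open: L(c) ⊇ {A, B, F, ¬D, ¬E} — c ∉ D possible
5. c : E?  L(c) = {¬E} ∪ {¬E}
   apply at c: ¬E⊑F
   open: L(c) ⊇ {A, B, F, ¬D, ¬E} — c ∉ E possible
6. c : F?  L(c) = {¬E} ∪ {¬F}
   clash {F, ¬F} at c — c ∈ F
7. Entailed for c: {F}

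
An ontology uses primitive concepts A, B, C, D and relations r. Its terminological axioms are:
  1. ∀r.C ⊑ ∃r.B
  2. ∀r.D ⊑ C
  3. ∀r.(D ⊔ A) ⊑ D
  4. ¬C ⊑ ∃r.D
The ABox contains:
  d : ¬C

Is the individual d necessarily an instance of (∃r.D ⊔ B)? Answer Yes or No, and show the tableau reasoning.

1. d : (∃r.D ⊔ B)?  L(d) = {¬C} ∪ {(∀r.¬D ⊓ ¬B)}
   clash {C, ¬C} at d — d ∈ (∃r.D ⊔ B)
2. Hence d : (∃r.D ⊔ B): entailed.

Yes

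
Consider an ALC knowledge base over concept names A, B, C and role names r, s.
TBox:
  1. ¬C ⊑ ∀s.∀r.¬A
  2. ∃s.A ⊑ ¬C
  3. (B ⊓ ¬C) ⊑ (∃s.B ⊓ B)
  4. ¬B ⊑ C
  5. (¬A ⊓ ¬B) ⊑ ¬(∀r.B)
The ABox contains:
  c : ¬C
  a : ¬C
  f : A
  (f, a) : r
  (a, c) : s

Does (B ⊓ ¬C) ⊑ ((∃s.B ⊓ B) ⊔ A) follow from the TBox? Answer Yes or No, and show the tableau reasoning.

1. (B ⊓ ¬C) ⊑ ((∃s.B ⊓ B) ⊔ A)  ⇔  ((B ⊓ ¬C) ⊓ ((∀s.¬B ⊔ ¬B) ⊓ ¬A)) unsat w.r.t. T
   all branches close; clash {B, ¬B} at x₀
2. Hence (B ⊓ ¬C) ⊑ ((∃s.B ⊓ B) ⊔ A): entailed.

Yes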